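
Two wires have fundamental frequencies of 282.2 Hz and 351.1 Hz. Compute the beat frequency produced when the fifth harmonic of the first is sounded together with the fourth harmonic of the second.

Fifth harmonic of the first: 5·282.2 = 1411.0 Hz.
Fourth harmonic of the second: 4·351.1 = 1404.4 Hz.
f_beat = |1411.0 − 1404.4| = 6.6 Hz.

6.6 Hz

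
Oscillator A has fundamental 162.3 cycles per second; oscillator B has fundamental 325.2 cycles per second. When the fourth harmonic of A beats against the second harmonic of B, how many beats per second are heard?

1.2 Hz

Fourth harmonic of the first: 4·162.3 = 649.2 Hz.
Second harmonic of the second: 2·325.2 = 650.4 Hz.
f_beat = |649.2 − 650.4| = 1.2 Hz.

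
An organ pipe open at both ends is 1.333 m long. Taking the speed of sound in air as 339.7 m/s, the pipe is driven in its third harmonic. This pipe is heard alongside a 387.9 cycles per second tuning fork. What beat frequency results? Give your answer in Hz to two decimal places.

Open pipe: f_n = n·v/(2L) = 3·339.7/(2·1.333) = 382.2581 Hz.
f_beat = |382.2581 − 387.9| = 5.64 Hz.

5.64 Hz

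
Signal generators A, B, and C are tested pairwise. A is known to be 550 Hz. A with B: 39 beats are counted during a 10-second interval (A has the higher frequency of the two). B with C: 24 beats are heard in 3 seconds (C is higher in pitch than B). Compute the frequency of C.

554.1 Hz

A–B: Beat frequency = 39/10 = 3.9 Hz.
B is below A, so f_B = 550 − 3.9 = 546.1 Hz.
B–C: Beat frequency = 24/3 = 8 Hz.
C is above B, so f_C = 546.1 + 8 = 554.1 Hz.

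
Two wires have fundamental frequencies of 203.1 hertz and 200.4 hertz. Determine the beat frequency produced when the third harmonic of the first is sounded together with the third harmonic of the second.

8.1 Hz

Third harmonic of the first: 3·203.1 = 609.3 Hz.
Third harmonic of the second: 3·200.4 = 601.2 Hz.
f_beat = |609.3 − 601.2| = 8.1 Hz.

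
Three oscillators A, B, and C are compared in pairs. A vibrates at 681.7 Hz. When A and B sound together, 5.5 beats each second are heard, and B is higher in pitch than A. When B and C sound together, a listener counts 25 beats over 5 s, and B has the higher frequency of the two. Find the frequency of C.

682.2 Hz

B is above A, so f_B = 681.7 + 5.5 = 687.2 Hz.
B–C: Beat frequency = 25/5 = 5 Hz.
C is below B, so f_C = 687.2 − 5 = 682.2 Hz.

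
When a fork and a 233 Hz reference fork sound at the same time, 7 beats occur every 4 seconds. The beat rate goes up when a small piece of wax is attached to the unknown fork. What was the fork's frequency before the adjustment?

Beat frequency = 7/4 = 1.75 Hz.
|f − 233| = 1.75, so the fork was at either 231.25 Hz or 234.75 Hz.
Loading a fork with wax lowers its frequency; the adjustment lowers the fork's frequency.
The beat rate rose, so the adjustment moved the fork further from 233 Hz — it was already below the reference.

231.25 Hz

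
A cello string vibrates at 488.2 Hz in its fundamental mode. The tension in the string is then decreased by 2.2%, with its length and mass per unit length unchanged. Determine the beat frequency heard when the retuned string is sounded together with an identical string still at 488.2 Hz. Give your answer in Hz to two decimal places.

For a string, f ∝ √T, so the new frequency is 488.2·√0.978 = 482.7999 Hz.
f_beat = |482.7999 − 488.2| = 5.40 Hz.

5.40 Hz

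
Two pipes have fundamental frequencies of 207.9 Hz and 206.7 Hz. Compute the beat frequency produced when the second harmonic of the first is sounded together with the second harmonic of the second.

2.4 Hz

Second harmonic of the first: 2·207.9 = 415.8 Hz.
Second harmonic of the second: 2·206.7 = 413.4 Hz.
f_beat = |415.8 − 413.4| = 2.4 Hz.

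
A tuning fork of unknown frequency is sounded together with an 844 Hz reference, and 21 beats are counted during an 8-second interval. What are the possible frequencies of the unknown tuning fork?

841.375 Hz or 846.625 Hz

Beat frequency = 21/8 = 2.625 Hz.
|f − 844| = 2.625, so f = 844 ± 2.625.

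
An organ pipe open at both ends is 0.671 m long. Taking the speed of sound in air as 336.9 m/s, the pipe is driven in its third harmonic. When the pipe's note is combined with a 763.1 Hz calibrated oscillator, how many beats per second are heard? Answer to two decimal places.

Open pipe: f_n = n·v/(2L) = 3·336.9/(2·0.671) = 753.1297 Hz.
f_beat = |753.1297 − 763.1| = 9.97 Hz.

9.97 Hz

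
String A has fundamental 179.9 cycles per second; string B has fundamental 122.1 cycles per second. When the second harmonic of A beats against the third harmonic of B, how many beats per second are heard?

6.5 Hz

Second harmonic of the first: 2·179.9 = 359.8 Hz.
Third harmonic of the second: 3·122.1 = 366.3 Hz.
f_beat = |359.8 − 366.3| = 6.5 Hz.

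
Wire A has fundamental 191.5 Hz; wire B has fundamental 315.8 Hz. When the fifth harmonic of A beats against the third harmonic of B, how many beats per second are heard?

Fifth harmonic of the first: 5·191.5 = 957.5 Hz.
Third harmonic of the second: 3·315.8 = 947.4 Hz.
f_beat = |957.5 − 947.4| = 10.1 Hz.

10.1 Hz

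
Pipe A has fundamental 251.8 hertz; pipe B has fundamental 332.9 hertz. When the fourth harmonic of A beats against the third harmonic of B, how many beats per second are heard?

8.5 Hz

Fourth harmonic of the first: 4·251.8 = 1007.2 Hz.
Third harmonic of the second: 3·332.9 = 998.7 Hz.
f_beat = |1007.2 − 998.7| = 8.5 Hz.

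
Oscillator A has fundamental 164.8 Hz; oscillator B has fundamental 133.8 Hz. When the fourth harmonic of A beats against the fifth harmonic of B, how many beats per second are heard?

Fourth harmonic of the first: 4·164.8 = 659.2 Hz.
Fifth harmonic of the second: 5·133.8 = 669.0 Hz.
f_beat = |659.2 − 669.0| = 9.8 Hz.

9.8 Hz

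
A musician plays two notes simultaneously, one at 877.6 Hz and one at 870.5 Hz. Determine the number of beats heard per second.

7.1 Hz

The beat frequency equals the magnitude of the frequency difference.
|877.6 − 870.5| = 7.1 Hz.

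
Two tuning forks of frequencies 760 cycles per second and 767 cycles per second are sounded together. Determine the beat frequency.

f_beat = |f₁ − f₂|.
|760 − 767| = 7 Hz.

7 Hz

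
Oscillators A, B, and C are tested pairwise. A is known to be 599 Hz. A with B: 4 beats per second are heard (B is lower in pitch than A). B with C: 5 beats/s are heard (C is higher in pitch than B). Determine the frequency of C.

B is below A, so f_B = 599 − 4 = 595 Hz.
C is above B, so f_C = 595 + 5 = 600 Hz.

600 Hz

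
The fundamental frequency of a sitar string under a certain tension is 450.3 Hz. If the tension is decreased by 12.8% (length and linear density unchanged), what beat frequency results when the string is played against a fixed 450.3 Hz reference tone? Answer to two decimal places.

For a string, f ∝ √T, so the new frequency is 450.3·√0.872 = 420.4944 Hz.
f_beat = |420.4944 − 450.3| = 29.81 Hz.

29.81 Hz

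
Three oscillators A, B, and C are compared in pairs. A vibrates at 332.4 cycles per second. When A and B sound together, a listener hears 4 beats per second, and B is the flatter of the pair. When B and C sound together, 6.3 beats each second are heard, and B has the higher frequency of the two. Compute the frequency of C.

322.1 Hz

B is below A, so f_B = 332.4 − 4 = 328.4 Hz.
C is below B, so f_C = 328.4 − 6.3 = 322.1 Hz.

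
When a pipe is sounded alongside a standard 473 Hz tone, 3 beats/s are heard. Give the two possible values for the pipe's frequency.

470 Hz or 476 Hz

|f − 473| = 3, so f = 473 ± 3.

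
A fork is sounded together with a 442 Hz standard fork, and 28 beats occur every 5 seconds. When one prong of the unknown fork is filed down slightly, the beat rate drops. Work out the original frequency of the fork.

Beat frequency = 28/5 = 5.6 Hz.
|f − 442| = 5.6, so the fork was at either 436.4 Hz or 447.6 Hz.
Filing a prong removes mass and raises the fork's frequency; the adjustment raises the fork's frequency.
The beat rate fell, so the adjustment moved the fork toward 442 Hz — it must have started below the reference.

436.4 Hz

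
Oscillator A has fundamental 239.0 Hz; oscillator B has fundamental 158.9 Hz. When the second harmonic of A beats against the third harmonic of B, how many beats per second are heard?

Second harmonic of the first: 2·239.0 = 478.0 Hz.
Third harmonic of the second: 3·158.9 = 476.7 Hz.
f_beat = |478.0 − 476.7| = 1.3 Hz.

1.3 Hz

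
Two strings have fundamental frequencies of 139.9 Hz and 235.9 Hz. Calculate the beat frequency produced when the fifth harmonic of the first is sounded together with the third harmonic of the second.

8.2 Hz

Fifth harmonic of the first: 5·139.9 = 699.5 Hz.
Third harmonic of the second: 3·235.9 = 707.7 Hz.
f_beat = |699.5 − 707.7| = 8.2 Hz.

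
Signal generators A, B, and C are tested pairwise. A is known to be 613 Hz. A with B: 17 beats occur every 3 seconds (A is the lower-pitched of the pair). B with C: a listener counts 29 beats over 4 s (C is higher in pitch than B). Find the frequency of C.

625.9167 Hz

A–B: Beat frequency = 17/3 = 5.6667 Hz.
B is above A, so f_B = 613 + 5.6667 = 618.6667 Hz.
B–C: Beat frequency = 29/4 = 7.25 Hz.
C is above B, so f_C = 618.6667 + 7.25 = 625.9167 Hz.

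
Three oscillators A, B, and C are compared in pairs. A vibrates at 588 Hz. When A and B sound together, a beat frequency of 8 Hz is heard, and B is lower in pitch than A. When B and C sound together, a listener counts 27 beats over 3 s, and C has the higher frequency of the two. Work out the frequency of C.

B is below A, so f_B = 588 − 8 = 580 Hz.
B–C: Beat frequency = 27/3 = 9 Hz.
C is above B, so f_C = 580 + 9 = 589 Hz.

589 Hz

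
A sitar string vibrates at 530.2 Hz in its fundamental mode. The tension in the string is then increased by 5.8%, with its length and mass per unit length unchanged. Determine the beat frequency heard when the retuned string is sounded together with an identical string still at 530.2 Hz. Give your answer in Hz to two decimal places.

15.16 Hz

For a string, f ∝ √T, so the new frequency is 530.2·√1.058 = 545.3591 Hz.
f_beat = |545.3591 − 530.2| = 15.16 Hz.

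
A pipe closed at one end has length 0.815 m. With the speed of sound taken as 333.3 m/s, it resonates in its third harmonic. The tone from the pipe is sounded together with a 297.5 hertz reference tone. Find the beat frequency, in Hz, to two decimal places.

9.22 Hz

Closed pipe (odd harmonics): f_n = n·v/(4L) = 3·333.3/(4·0.815) = 306.7178 Hz.
f_beat = |306.7178 − 297.5| = 9.22 Hz.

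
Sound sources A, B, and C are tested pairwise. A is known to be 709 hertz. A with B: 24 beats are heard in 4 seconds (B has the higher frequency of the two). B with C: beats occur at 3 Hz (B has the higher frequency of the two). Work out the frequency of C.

712 Hz

A–B: Beat frequency = 24/4 = 6 Hz.
B is above A, so f_B = 709 + 6 = 715 Hz.
C is below B, so f_C = 715 − 3 = 712 Hz.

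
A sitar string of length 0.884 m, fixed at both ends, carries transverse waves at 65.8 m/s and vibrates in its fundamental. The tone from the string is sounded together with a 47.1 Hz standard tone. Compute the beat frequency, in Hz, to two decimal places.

9.88 Hz

For a string fixed at both ends, f_n = n·v/(2L) = 1·65.8/(2·0.884) = 37.2172 Hz.
f_beat = |37.2172 − 47.1| = 9.88 Hz.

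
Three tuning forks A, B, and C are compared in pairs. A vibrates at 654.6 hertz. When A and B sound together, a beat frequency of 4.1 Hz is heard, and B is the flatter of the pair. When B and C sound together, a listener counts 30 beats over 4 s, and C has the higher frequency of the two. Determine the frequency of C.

B is below A, so f_B = 654.6 − 4.1 = 650.5 Hz.
B–C: Beat frequency = 30/4 = 7.5 Hz.
C is above B, so f_C = 650.5 + 7.5 = 658 Hz.

658 Hz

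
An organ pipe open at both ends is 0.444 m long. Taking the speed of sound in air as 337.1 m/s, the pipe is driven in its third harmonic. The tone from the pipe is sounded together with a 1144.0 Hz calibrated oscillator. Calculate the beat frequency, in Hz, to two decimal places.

5.15 Hz

Open pipe: f_n = n·v/(2L) = 3·337.1/(2·0.444) = 1138.8514 Hz.
f_beat = |1138.8514 − 1144.0| = 5.15 Hz.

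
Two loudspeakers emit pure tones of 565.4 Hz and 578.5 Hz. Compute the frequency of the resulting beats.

The beat frequency equals the magnitude of the frequency difference.
|565.4 − 578.5| = 13.1 Hz.

13.1 Hz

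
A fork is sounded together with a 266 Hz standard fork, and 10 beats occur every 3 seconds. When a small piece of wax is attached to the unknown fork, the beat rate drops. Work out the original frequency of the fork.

Beat frequency = 10/3 = 3.3333 Hz.
|f − 266| = 3.3333, so the fork was at either 262.6667 Hz or 269.3333 Hz.
Loading a fork with wax lowers its frequency; the adjustment lowers the fork's frequency.
The beat rate fell, so the adjustment moved the fork toward 266 Hz — it must have started above the reference.

269.3333 Hz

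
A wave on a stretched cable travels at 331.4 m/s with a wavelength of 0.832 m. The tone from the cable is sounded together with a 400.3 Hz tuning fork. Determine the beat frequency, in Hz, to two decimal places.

Source frequency f = v/λ = 331.4/0.832 = 398.3173 Hz.
f_beat = |398.3173 − 400.3| = 1.98 Hz.

1.98 Hz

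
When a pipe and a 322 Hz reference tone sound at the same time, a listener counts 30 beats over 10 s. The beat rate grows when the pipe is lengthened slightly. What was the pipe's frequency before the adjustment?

Beat frequency = 30/10 = 3 Hz.
|f − 322| = 3, so the pipe was at either 319 Hz or 325 Hz.
A longer pipe has a lower fundamental; the adjustment lowers the pipe's frequency.
The beat rate rose, so the adjustment moved the pipe further from 322 Hz — it was already below the reference.

319 Hz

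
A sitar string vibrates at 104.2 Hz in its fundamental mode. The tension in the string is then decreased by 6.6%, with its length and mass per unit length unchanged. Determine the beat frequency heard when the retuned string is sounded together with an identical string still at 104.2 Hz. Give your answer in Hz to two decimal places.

For a string, f ∝ √T, so the new frequency is 104.2·√0.934 = 100.7027 Hz.
f_beat = |100.7027 − 104.2| = 3.50 Hz.

3.50 Hz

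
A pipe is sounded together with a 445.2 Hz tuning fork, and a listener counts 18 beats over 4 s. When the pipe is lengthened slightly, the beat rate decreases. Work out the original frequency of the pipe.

449.7 Hz

Beat frequency = 18/4 = 4.5 Hz.
|f − 445.2| = 4.5, so the pipe was at either 440.7 Hz or 449.7 Hz.
A longer pipe has a lower fundamental; the adjustment lowers the pipe's frequency.
The beat rate fell, so the adjustment moved the pipe toward 445.2 Hz — it must have started above the reference.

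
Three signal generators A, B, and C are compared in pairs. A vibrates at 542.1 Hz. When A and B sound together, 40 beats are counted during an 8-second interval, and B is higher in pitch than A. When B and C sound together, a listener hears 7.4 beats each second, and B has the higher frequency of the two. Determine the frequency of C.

539.7 Hz

A–B: Beat frequency = 40/8 = 5 Hz.
B is above A, so f_B = 542.1 + 5 = 547.1 Hz.
C is below B, so f_C = 547.1 − 7.4 = 539.7 Hz.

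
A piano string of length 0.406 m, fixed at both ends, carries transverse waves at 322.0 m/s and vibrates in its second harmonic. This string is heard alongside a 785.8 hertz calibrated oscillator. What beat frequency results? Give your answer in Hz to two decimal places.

7.30 Hz

For a string fixed at both ends, f_n = n·v/(2L) = 2·322.0/(2·0.406) = 793.1034 Hz.
f_beat = |793.1034 − 785.8| = 7.30 Hz.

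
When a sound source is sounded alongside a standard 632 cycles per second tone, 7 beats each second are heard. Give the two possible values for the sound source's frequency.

|f − 632| = 7, so f = 632 ± 7.

625 Hz or 639 Hz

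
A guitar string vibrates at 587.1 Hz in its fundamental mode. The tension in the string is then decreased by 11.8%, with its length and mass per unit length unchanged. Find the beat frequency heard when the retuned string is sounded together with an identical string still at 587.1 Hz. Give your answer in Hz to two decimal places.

For a string, f ∝ √T, so the new frequency is 587.1·√0.882 = 551.3741 Hz.
f_beat = |551.3741 − 587.1| = 35.73 Hz.

35.73 Hz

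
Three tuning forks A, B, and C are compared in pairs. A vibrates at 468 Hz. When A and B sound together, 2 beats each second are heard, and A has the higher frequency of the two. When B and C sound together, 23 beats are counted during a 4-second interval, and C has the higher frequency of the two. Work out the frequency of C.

B is below A, so f_B = 468 − 2 = 466 Hz.
B–C: Beat frequency = 23/4 = 5.75 Hz.
C is above B, so f_C = 466 + 5.75 = 471.75 Hz.

471.75 Hz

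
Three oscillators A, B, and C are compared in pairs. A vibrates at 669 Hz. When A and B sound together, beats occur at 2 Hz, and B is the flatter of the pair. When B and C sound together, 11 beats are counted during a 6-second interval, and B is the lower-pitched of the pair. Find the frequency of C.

B is below A, so f_B = 669 − 2 = 667 Hz.
B–C: Beat frequency = 11/6 = 1.8333 Hz.
C is above B, so f_C = 667 + 1.8333 = 668.8333 Hz.

668.8333 Hz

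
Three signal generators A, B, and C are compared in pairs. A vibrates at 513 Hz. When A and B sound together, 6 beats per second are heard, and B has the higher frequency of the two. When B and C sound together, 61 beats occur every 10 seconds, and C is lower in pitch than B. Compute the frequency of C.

B is above A, so f_B = 513 + 6 = 519 Hz.
B–C: Beat frequency = 61/10 = 6.1 Hz.
C is below B, so f_C = 519 − 6.1 = 512.9 Hz.

512.9 Hz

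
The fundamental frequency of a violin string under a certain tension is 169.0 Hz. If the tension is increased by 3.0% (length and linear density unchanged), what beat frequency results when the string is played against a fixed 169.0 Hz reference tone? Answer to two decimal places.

2.52 Hz

For a string, f ∝ √T, so the new frequency is 169.0·√1.030 = 171.5163 Hz.
f_beat = |171.5163 − 169.0| = 2.52 Hz.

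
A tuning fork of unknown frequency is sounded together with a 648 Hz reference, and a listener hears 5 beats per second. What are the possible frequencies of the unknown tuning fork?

643 Hz or 653 Hz

|f − 648| = 5, so f = 648 ± 5.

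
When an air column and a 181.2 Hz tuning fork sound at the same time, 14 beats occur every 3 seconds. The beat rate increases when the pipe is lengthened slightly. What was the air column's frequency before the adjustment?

176.5333 Hz

Beat frequency = 14/3 = 4.6667 Hz.
|f − 181.2| = 4.6667, so the air column was at either 176.5333 Hz or 185.8667 Hz.
A longer pipe has a lower fundamental; the adjustment lowers the air column's frequency.
The beat rate rose, so the adjustment moved the air column further from 181.2 Hz — it was already below the reference.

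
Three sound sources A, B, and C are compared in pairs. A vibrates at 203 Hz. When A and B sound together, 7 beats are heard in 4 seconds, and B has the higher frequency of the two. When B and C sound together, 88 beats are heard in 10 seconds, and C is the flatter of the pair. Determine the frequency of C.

195.95 Hz

A–B: Beat frequency = 7/4 = 1.75 Hz.
B is above A, so f_B = 203 + 1.75 = 204.75 Hz.
B–C: Beat frequency = 88/10 = 8.8 Hz.
C is below B, so f_C = 204.75 − 8.8 = 195.95 Hz.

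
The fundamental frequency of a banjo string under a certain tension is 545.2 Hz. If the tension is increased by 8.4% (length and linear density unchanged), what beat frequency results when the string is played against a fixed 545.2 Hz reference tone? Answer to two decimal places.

22.44 Hz

For a string, f ∝ √T, so the new frequency is 545.2·√1.084 = 567.6367 Hz.
f_beat = |567.6367 − 545.2| = 22.44 Hz.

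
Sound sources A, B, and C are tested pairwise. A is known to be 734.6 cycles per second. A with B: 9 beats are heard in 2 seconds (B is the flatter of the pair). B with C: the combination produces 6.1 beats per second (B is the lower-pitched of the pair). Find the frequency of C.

A–B: Beat frequency = 9/2 = 4.5 Hz.
B is below A, so f_B = 734.6 − 4.5 = 730.1 Hz.
C is above B, so f_C = 730.1 + 6.1 = 736.2 Hz.

736.2 Hz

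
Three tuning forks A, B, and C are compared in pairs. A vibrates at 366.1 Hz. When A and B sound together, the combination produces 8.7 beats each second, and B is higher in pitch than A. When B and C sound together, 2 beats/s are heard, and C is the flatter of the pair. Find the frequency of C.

B is above A, so f_B = 366.1 + 8.7 = 374.8 Hz.
C is below B, so f_C = 374.8 − 2 = 372.8 Hz.

372.8 Hz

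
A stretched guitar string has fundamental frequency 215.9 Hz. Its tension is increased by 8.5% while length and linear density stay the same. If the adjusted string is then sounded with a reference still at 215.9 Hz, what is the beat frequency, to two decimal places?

8.99 Hz

For a string, f ∝ √T, so the new frequency is 215.9·√1.085 = 224.8886 Hz.
f_beat = |224.8886 − 215.9| = 8.99 Hz.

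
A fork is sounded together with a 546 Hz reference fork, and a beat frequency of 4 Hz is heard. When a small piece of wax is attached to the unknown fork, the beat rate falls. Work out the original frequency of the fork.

|f − 546| = 4, so the fork was at either 542 Hz or 550 Hz.
Loading a fork with wax lowers its frequency; the adjustment lowers the fork's frequency.
The beat rate fell, so the adjustment moved the fork toward 546 Hz — it must have started above the reference.

550 Hz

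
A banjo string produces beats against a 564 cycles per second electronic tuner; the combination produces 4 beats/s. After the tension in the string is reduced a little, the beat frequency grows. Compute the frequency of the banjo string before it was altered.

560 Hz

|f − 564| = 4, so the banjo string was at either 560 Hz or 568 Hz.
Lower tension means lower frequency; the adjustment lowers the banjo string's frequency.
The beat rate rose, so the adjustment moved the banjo string further from 564 Hz — it was already below the reference.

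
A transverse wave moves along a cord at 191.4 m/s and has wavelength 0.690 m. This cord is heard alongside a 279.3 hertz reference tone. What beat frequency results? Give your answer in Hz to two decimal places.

1.91 Hz

Source frequency f = v/λ = 191.4/0.690 = 277.3913 Hz.
f_beat = |277.3913 − 279.3| = 1.91 Hz.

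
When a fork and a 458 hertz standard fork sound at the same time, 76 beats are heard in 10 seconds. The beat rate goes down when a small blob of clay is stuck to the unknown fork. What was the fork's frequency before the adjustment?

Beat frequency = 76/10 = 7.6 Hz.
|f − 458| = 7.6, so the fork was at either 450.4 Hz or 465.6 Hz.
Adding mass to a fork lowers its frequency; the adjustment lowers the fork's frequency.
The beat rate fell, so the adjustment moved the fork toward 458 Hz — it must have started above the reference.

465.6 Hz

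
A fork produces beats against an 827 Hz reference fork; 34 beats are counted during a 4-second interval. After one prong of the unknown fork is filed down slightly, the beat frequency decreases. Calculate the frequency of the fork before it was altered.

818.5 Hz

Beat frequency = 34/4 = 8.5 Hz.
|f − 827| = 8.5, so the fork was at either 818.5 Hz or 835.5 Hz.
Filing a prong removes mass and raises the fork's frequency; the adjustment raises the fork's frequency.
The beat rate fell, so the adjustment moved the fork toward 827 Hz — it must have started below the reference.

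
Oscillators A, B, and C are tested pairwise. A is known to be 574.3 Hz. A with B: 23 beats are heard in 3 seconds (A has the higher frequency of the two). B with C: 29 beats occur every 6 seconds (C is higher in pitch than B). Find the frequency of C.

571.4667 Hz

A–B: Beat frequency = 23/3 = 7.6667 Hz.
B is below A, so f_B = 574.3 − 7.6667 = 566.6333 Hz.
B–C: Beat frequency = 29/6 = 4.8333 Hz.
C is above B, so f_C = 566.6333 + 4.8333 = 571.4667 Hz.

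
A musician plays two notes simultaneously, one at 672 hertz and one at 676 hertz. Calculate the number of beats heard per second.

4 Hz

Beats arise from superposition of two nearby frequencies; the beat rate is |f₁ − f₂|.
|672 − 676| = 4 Hz.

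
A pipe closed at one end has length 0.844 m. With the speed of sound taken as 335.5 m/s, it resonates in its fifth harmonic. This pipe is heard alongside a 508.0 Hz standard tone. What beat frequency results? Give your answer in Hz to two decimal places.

11.11 Hz

Closed pipe (odd harmonics): f_n = n·v/(4L) = 5·335.5/(4·0.844) = 496.8898 Hz.
f_beat = |496.8898 − 508.0| = 11.11 Hz.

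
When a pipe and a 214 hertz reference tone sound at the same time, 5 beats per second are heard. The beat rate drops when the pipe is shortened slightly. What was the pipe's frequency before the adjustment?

209 Hz

|f − 214| = 5, so the pipe was at either 209 Hz or 219 Hz.
A shorter pipe has a higher fundamental; the adjustment raises the pipe's frequency.
The beat rate fell, so the adjustment moved the pipe toward 214 Hz — it must have started below the reference.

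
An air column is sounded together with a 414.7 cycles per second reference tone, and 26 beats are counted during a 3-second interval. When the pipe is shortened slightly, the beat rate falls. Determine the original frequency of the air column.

Beat frequency = 26/3 = 8.6667 Hz.
|f − 414.7| = 8.6667, so the air column was at either 406.0333 Hz or 423.3667 Hz.
A shorter pipe has a higher fundamental; the adjustment raises the air column's frequency.
The beat rate fell, so the adjustment moved the air column toward 414.7 Hz — it must have started below the reference.

406.0333 Hz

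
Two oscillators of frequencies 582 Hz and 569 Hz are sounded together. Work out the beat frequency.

13 Hz

The beat frequency equals the magnitude of the frequency difference.
|582 − 569| = 13 Hz.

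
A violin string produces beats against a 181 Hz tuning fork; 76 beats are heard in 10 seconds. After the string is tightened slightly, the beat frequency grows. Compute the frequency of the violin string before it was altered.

188.6 Hz

Beat frequency = 76/10 = 7.6 Hz.
|f − 181| = 7.6, so the violin string was at either 173.4 Hz or 188.6 Hz.
Increasing tension raises a string's frequency; the adjustment raises the violin string's frequency.
The beat rate rose, so the adjustment moved the violin string further from 181 Hz — it was already above the reference.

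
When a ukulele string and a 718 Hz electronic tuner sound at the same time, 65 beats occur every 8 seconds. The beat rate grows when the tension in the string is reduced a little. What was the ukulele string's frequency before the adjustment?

709.875 Hz

Beat frequency = 65/8 = 8.125 Hz.
|f − 718| = 8.125, so the ukulele string was at either 709.875 Hz or 726.125 Hz.
Lower tension means lower frequency; the adjustment lowers the ukulele string's frequency.
The beat rate rose, so the adjustment moved the ukulele string further from 718 Hz — it was already below the reference.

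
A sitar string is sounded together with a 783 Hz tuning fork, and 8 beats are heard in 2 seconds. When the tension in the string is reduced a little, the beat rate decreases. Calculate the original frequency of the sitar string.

Beat frequency = 8/2 = 4 Hz.
|f − 783| = 4, so the sitar string was at either 779 Hz or 787 Hz.
Lower tension means lower frequency; the adjustment lowers the sitar string's frequency.
The beat rate fell, so the adjustment moved the sitar string toward 783 Hz — it must have started above the reference.

787 Hz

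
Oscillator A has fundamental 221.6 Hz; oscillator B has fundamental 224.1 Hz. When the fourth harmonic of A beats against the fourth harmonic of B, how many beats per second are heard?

Fourth harmonic of the first: 4·221.6 = 886.4 Hz.
Fourth harmonic of the second: 4·224.1 = 896.4 Hz.
f_beat = |886.4 − 896.4| = 10.0 Hz.

10.0 Hz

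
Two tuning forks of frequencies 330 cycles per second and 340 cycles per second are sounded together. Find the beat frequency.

10 Hz

The beat frequency equals the magnitude of the frequency difference.
|330 − 340| = 10 Hz.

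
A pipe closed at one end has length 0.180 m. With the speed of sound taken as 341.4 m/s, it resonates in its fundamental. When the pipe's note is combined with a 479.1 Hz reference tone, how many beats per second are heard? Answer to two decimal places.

4.93 Hz

Closed pipe (odd harmonics): f_n = n·v/(4L) = 1·341.4/(4·0.180) = 474.1667 Hz.
f_beat = |474.1667 − 479.1| = 4.93 Hz.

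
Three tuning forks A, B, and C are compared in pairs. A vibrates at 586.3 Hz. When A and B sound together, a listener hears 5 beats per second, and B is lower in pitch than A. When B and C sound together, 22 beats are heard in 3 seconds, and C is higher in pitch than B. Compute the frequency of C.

B is below A, so f_B = 586.3 − 5 = 581.3 Hz.
B–C: Beat frequency = 22/3 = 7.3333 Hz.
C is above B, so f_C = 581.3 + 7.3333 = 588.6333 Hz.

588.6333 Hz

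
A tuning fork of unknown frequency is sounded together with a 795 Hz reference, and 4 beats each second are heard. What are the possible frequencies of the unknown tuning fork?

791 Hz or 799 Hz

|f − 795| = 4, so f = 795 ± 4.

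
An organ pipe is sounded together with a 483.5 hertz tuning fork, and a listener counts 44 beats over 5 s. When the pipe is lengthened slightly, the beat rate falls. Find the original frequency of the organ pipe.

Beat frequency = 44/5 = 8.8 Hz.
|f − 483.5| = 8.8, so the organ pipe was at either 474.7 Hz or 492.3 Hz.
A longer pipe has a lower fundamental; the adjustment lowers the organ pipe's frequency.
The beat rate fell, so the adjustment moved the organ pipe toward 483.5 Hz — it must have started above the reference.

492.3 Hz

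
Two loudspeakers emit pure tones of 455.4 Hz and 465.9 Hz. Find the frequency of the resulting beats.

10.5 Hz

Beats arise from superposition of two nearby frequencies; the beat rate is |f₁ − f₂|.
|455.4 − 465.9| = 10.5 Hz.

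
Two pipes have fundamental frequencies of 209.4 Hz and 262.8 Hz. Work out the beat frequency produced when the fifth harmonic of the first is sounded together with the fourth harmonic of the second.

4.2 Hz

Fifth harmonic of the first: 5·209.4 = 1047.0 Hz.
Fourth harmonic of the second: 4·262.8 = 1051.2 Hz.
f_beat = |1047.0 − 1051.2| = 4.2 Hz.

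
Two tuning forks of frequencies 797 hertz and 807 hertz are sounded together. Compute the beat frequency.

10 Hz

f_beat = |f₁ − f₂|.
|797 − 807| = 10 Hz.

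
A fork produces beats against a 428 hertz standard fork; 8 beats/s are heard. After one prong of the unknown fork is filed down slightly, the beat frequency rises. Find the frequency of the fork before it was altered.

436 Hz

|f − 428| = 8, so the fork was at either 420 Hz or 436 Hz.
Filing a prong removes mass and raises the fork's frequency; the adjustment raises the fork's frequency.
The beat rate rose, so the adjustment moved the fork further from 428 Hz — it was already above the reference.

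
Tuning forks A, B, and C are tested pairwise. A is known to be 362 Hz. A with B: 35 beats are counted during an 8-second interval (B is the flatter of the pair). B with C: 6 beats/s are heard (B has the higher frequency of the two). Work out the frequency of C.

A–B: Beat frequency = 35/8 = 4.375 Hz.
B is below A, so f_B = 362 − 4.375 = 357.625 Hz.
C is below B, so f_C = 357.625 − 6 = 351.625 Hz.

351.625 Hz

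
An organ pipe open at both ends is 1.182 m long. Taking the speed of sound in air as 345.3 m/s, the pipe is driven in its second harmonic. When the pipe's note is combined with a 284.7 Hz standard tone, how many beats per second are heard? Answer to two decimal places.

7.43 Hz

Open pipe: f_n = n·v/(2L) = 2·345.3/(2·1.182) = 292.1320 Hz.
f_beat = |292.1320 − 284.7| = 7.43 Hz.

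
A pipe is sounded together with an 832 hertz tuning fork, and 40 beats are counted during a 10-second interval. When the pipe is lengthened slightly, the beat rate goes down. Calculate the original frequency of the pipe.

Beat frequency = 40/10 = 4 Hz.
|f − 832| = 4, so the pipe was at either 828 Hz or 836 Hz.
A longer pipe has a lower fundamental; the adjustment lowers the pipe's frequency.
The beat rate fell, so the adjustment moved the pipe toward 832 Hz — it must have started above the reference.

836 Hz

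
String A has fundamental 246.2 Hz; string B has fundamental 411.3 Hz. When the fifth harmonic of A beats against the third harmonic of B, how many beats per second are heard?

Fifth harmonic of the first: 5·246.2 = 1231.0 Hz.
Third harmonic of the second: 3·411.3 = 1233.9 Hz.
f_beat = |1231.0 − 1233.9| = 2.9 Hz.

2.9 Hz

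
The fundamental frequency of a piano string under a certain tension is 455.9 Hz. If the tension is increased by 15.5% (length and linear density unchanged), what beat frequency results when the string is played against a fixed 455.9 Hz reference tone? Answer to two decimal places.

34.06 Hz

For a string, f ∝ √T, so the new frequency is 455.9·√1.155 = 489.9600 Hz.
f_beat = |489.9600 − 455.9| = 34.06 Hz.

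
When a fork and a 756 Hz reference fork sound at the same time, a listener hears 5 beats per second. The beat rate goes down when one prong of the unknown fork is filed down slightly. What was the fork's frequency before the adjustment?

|f − 756| = 5, so the fork was at either 751 Hz or 761 Hz.
Filing a prong removes mass and raises the fork's frequency; the adjustment raises the fork's frequency.
The beat rate fell, so the adjustment moved the fork toward 756 Hz — it must have started below the reference.

751 Hz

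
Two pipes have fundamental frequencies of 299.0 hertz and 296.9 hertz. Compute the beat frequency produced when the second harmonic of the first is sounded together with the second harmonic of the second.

Second harmonic of the first: 2·299.0 = 598.0 Hz.
Second harmonic of the second: 2·296.9 = 593.8 Hz.
f_beat = |598.0 − 593.8| = 4.2 Hz.

4.2 Hz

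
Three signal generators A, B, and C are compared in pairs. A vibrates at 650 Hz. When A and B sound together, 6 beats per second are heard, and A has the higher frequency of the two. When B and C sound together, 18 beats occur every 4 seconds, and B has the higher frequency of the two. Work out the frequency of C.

B is below A, so f_B = 650 − 6 = 644 Hz.
B–C: Beat frequency = 18/4 = 4.5 Hz.
C is below B, so f_C = 644 − 4.5 = 639.5 Hz.

639.5 Hz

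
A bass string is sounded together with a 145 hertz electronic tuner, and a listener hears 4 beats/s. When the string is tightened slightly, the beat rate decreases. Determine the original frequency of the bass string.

|f − 145| = 4, so the bass string was at either 141 Hz or 149 Hz.
Increasing tension raises a string's frequency; the adjustment raises the bass string's frequency.
The beat rate fell, so the adjustment moved the bass string toward 145 Hz — it must have started below the reference.

141 Hz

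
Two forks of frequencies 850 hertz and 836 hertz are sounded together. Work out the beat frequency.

The beat frequency equals the magnitude of the frequency difference.
|850 − 836| = 14 Hz.

14 Hz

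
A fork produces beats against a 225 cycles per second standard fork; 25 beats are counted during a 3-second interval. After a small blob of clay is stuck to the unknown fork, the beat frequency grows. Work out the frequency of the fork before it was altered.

216.6667 Hz

Beat frequency = 25/3 = 8.3333 Hz.
|f − 225| = 8.3333, so the fork was at either 216.6667 Hz or 233.3333 Hz.
Adding mass to a fork lowers its frequency; the adjustment lowers the fork's frequency.
The beat rate rose, so the adjustment moved the fork further from 225 Hz — it was already below the reference.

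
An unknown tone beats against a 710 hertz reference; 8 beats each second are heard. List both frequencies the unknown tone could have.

|f − 710| = 8, so f = 710 ± 8.

702 Hz or 718 Hz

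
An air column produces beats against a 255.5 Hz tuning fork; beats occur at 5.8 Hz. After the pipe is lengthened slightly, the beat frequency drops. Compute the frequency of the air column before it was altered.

261.3 Hz

|f − 255.5| = 5.8, so the air column was at either 249.7 Hz or 261.3 Hz.
A longer pipe has a lower fundamental; the adjustment lowers the air column's frequency.
The beat rate fell, so the adjustment moved the air column toward 255.5 Hz — it must have started above the reference.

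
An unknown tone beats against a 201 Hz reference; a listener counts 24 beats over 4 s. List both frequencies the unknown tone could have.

195 Hz or 207 Hz

Beat frequency = 24/4 = 6 Hz.
|f − 201| = 6, so f = 201 ± 6.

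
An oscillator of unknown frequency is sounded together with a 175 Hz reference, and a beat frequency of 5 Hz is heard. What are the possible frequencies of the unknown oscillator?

170 Hz or 180 Hz

|f − 175| = 5, so f = 175 ± 5.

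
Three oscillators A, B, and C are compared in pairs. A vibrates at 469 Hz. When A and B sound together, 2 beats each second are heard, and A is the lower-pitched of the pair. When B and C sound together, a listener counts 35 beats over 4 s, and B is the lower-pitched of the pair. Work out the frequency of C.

B is above A, so f_B = 469 + 2 = 471 Hz.
B–C: Beat frequency = 35/4 = 8.75 Hz.
C is above B, so f_C = 471 + 8.75 = 479.75 Hz.

479.75 Hz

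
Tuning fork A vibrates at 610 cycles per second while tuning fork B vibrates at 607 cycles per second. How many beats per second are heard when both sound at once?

f_beat = |f₁ − f₂|.
|610 − 607| = 3 Hz.

3 Hz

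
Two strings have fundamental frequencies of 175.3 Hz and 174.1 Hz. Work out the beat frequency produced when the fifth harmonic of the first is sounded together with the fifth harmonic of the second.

Fifth harmonic of the first: 5·175.3 = 876.5 Hz.
Fifth harmonic of the second: 5·174.1 = 870.5 Hz.
f_beat = |876.5 − 870.5| = 6.0 Hz.

6.0 Hz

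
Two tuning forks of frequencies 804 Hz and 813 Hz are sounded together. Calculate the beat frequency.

f_beat = |f₁ − f₂|.
|804 − 813| = 9 Hz.

9 Hz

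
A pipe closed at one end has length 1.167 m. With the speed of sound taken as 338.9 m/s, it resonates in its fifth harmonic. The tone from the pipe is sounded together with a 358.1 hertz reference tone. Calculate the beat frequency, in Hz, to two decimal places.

Closed pipe (odd harmonics): f_n = n·v/(4L) = 5·338.9/(4·1.167) = 363.0034 Hz.
f_beat = |363.0034 − 358.1| = 4.90 Hz.

4.90 Hz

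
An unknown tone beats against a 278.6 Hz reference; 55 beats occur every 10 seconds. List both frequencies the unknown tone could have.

Beat frequency = 55/10 = 5.5 Hz.
|f − 278.6| = 5.5, so f = 278.6 ± 5.5.

273.1 Hz or 284.1 Hz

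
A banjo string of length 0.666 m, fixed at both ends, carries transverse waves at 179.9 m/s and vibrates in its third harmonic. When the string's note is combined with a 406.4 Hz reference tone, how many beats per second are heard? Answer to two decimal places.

1.22 Hz

For a string fixed at both ends, f_n = n·v/(2L) = 3·179.9/(2·0.666) = 405.1802 Hz.
f_beat = |405.1802 − 406.4| = 1.22 Hz.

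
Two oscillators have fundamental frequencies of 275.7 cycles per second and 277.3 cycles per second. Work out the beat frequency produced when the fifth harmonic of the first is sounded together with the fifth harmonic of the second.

8.0 Hz

Fifth harmonic of the first: 5·275.7 = 1378.5 Hz.
Fifth harmonic of the second: 5·277.3 = 1386.5 Hz.
f_beat = |1378.5 − 1386.5| = 8.0 Hz.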